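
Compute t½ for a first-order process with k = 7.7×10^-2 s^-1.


t½ = ln2/k = 0.693147/(7.7×10^-2 s^-1)
= 9.002 s

9.002 s


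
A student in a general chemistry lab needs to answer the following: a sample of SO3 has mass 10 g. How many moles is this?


M(SO3) = 80.07 g/mol
n = mass/M = 10/80.07 = 0.1249 mol

0.1249 mol


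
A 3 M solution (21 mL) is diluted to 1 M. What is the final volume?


C1V1 = C2V2
3 × 21 = 1 × V2
V2 = 63/1 = 63.0 mL

63.0 mL


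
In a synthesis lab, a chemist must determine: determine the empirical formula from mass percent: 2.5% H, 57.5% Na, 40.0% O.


Assume 100 g sample. Moles of each element:
  H: 2.5/1.008 = 2.48 mol
  Na: 57.5/22.99 = 2.501 mol
  O: 40.0/16.0 = 2.5 mol
Divide by smallest (2.48):
  H: 2.48/2.48 = 1.0
  Na: 2.501/2.48 = 1.01
  O: 2.5/2.48 = 1.01
Empirical formula: NaOH

NaOH


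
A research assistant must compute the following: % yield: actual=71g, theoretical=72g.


% yield = actual/theoretical × 100
= 71/72 × 100
= 98.61%

98.61%


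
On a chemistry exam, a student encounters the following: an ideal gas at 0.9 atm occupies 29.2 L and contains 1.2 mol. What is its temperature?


PV = nRT  (R = 0.08206 L·atm/(mol·K))
T = PV/(nR) = 0.9×29.2/(1.2×0.08206)
= 26.28/0.098472
= 266.88 K

266.88 K


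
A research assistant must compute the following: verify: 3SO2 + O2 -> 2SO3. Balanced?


Equation: 3SO2 + O2 -> 2SO3
Check atoms: O: 8≠6, S: 3≠2
Not balanced

No, not balanced


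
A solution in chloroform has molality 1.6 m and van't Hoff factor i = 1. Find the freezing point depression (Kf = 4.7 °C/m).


ΔTf = Kf × m × i
= 4.7 × 1.6 × 1
= 7.52 °C

7.52 °C


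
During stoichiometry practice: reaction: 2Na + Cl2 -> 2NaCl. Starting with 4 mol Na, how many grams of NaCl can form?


Mole ratio NaCl:Na = 2:2
n(NaCl) = 4 × 2/2 = 4.000 mol
mass = 4.000 × 58.44 = 233.76 g

233.76 g


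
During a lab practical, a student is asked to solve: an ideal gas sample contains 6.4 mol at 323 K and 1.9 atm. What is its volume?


PV = nRT  (R = 0.08206 L·atm/(mol·K))
V = nRT/P = 6.4×0.08206×323/1.9
= 89.281 L

89.281 L


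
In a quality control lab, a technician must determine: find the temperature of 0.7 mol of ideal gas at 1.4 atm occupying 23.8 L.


PV = nRT  (R = 0.08206 L·atm/(mol·K))
T = PV/(nR) = 1.4×23.8/(0.7×0.08206)
= 33.32/0.057442
= 580.06 K

580.06 K


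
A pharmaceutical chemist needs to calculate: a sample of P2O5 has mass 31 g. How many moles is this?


M(P2O5) = 141.94 g/mol
n = mass/M = 31/141.94 = 0.2184 mol

0.2184 mol


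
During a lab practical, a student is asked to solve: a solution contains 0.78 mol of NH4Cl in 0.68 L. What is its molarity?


M = n/V = 0.78/0.68 = 1.147 mol/L

1.147 M


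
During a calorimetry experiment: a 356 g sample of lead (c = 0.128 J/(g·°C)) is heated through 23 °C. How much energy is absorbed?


q = mcΔT = 356 × 0.128 × 23
= 1048.06 J

1048.06 J


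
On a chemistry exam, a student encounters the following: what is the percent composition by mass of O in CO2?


M(CO2) = 1×12.01 + 2×16.0 = 44.01 g/mol
Mass of O = 2 × 16.0 = 32.00 g/mol
% O = 32.00/44.01 × 100 = 72.71%

72.71%


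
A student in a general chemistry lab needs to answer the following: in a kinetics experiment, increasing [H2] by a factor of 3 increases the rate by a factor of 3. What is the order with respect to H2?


rate ∝ [H2]^n
3^n = 3 → n = 1
Order in H2: 1

1


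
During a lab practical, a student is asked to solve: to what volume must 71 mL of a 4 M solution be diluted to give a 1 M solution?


C1V1 = C2V2
4 × 71 = 1 × V2
V2 = 284/1 = 284.0 mL

284.0 mL


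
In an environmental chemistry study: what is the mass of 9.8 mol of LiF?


M(LiF) = 25.94 g/mol
mass = n × M = 9.8 × 25.94 = 254.21 g

254.21 g


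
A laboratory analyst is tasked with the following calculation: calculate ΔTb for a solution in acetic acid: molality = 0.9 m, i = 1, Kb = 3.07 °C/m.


ΔTb = Kb × m × i
= 3.07 × 0.9 × 1
= 2.763 °C

2.763 °C


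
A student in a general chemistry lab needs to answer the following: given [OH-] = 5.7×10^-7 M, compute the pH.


pOH = -log10([OH-]) = -log10(5.7×10^-7)
= 7 - log10(5.7) = 6.24
pH = 14 - pOH = 14 - 6.24 = 7.76

7.76


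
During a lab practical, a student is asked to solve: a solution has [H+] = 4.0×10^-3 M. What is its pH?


pH = -log10([H+]) = -log10(4.0×10^-3)
= 3 - log10(4.0)
= 3 - 0.6
= 2.4

2.4


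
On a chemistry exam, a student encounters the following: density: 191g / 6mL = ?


ρ = mass/volume
= 191/6
= 31.833 g/mL

31.833 g/mL


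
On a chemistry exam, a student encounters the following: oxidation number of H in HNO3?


H is +1 with nonmetals
Oxidation number: +1

+1


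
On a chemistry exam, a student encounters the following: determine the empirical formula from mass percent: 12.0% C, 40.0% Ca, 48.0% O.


Assume 100 g sample. Moles of each element:
  C: 12.0/12.01 = 0.999 mol
  Ca: 40.0/40.08 = 0.998 mol
  O: 48.0/16.0 = 3.0 mol
Divide by smallest (0.998):
  C: 0.999/0.998 = 1.0
  Ca: 0.998/0.998 = 1.0
  O: 3.0/0.998 = 3.01
Empirical formula: CaCO3

CaCO3


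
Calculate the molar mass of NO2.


M(NO2) = 1×14.01 + 2×16.0
= 14.01 + 32.0
= 46.01 g/mol

46.01 g/mol


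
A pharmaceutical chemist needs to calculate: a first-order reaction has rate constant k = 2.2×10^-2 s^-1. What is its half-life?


t½ = ln2/k = 0.693147/(2.2×10^-2 s^-1)
= 31.51 s

31.51 s


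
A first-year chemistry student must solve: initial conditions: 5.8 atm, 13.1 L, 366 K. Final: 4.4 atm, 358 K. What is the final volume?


P1V1/T1 = P2V2/T2
V2 = P1V1T2/(T1P2)
= 5.8×13.1×358/(366×4.4)
= 16.891 L

16.891 L


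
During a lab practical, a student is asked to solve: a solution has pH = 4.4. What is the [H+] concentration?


[H+] = 10^(-pH) = 10^(-4.4)
= 3.98×10^-5 M

3.98×10^-5 M


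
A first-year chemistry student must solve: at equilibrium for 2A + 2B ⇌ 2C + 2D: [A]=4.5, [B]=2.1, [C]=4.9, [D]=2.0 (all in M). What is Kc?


Kc = [C]^2[D]^2/([A]^2[B]^2)
= (4.9^2 × 2.0^2)/(4.5^2 × 2.1^2)
= 96.04/89.3025
= 1.075

1.075


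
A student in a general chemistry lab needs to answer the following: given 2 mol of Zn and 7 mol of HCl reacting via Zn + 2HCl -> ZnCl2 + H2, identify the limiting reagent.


Mole ratio available / coefficient:
  Zn: 2/1 = 2.000
  HCl: 7/2 = 3.500
Smaller ratio is limiting.

Zn


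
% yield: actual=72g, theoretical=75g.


% yield = actual/theoretical × 100
= 72/75 × 100
= 96.0%

96.0%


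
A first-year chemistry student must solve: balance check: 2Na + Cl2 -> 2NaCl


Equation: 2Na + Cl2 -> 2NaCl
Check atoms: Cl: 2=2, Na: 2=2
Balanced

Yes, balanced


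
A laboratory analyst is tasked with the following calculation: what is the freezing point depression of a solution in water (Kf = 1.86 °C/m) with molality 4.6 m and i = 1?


ΔTf = Kf × m × i
= 1.86 × 4.6 × 1
= 8.556 °C

8.556 °C


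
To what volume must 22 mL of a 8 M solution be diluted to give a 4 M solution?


C1V1 = C2V2
8 × 22 = 4 × V2
V2 = 176/4 = 44.0 mL

44.0 mL


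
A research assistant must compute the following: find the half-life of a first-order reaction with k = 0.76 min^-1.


t½ = ln2/k = 0.693147/(0.76 min^-1)
= 0.9120 min

0.9120 min


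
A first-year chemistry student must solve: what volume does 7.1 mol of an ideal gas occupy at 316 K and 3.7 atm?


PV = nRT  (R = 0.08206 L·atm/(mol·K))
V = nRT/P = 7.1×0.08206×316/3.7
= 49.759 L

49.759 L


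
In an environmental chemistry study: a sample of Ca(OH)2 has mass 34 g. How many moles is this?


M(Ca(OH)2) = 74.1 g/mol
n = mass/M = 34/74.1 = 0.4588 mol

0.4588 mol


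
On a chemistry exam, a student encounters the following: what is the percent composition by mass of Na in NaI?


M(NaI) = 1×22.99 + 1×126.9 = 149.89 g/mol
Mass of Na = 1 × 22.99 = 22.99 g/mol
% Na = 22.99/149.89 × 100 = 15.34%

15.34%


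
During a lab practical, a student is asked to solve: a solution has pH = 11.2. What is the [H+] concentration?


[H+] = 10^(-pH) = 10^(-11.2)
= 6.31×10^-12 M

6.31×10^-12 M


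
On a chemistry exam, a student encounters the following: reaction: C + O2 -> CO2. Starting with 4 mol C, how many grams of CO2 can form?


Mole ratio CO2:C = 1:1
n(CO2) = 4 × 1/1 = 4.000 mol
mass = 4.000 × 44.01 = 176.04 g

176.04 g


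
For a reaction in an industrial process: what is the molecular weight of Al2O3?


M(Al2O3) = 2×26.98 + 3×16.0
= 53.96 + 48.0
= 101.96 g/mol

101.96 g/mol


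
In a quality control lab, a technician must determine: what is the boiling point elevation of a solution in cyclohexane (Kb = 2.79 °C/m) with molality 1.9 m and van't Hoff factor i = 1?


ΔTb = Kb × m × i
= 2.79 × 1.9 × 1
= 5.301 °C

5.301 °C


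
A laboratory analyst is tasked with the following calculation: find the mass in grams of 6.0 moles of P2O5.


M(P2O5) = 141.94 g/mol
mass = n × M = 6.0 × 141.94 = 851.64 g

851.64 g


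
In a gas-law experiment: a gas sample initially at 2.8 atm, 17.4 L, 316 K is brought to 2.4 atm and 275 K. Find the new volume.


P1V1/T1 = P2V2/T2
V2 = P1V1T2/(T1P2)
= 2.8×17.4×275/(316×2.4)
= 17.666 L

17.666 L


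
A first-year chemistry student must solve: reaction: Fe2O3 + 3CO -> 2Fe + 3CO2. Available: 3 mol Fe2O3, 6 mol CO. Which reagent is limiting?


Mole ratio available / coefficient:
  Fe2O3: 3/1 = 3.000
  CO: 6/3 = 2.000
Smaller ratio is limiting.

CO


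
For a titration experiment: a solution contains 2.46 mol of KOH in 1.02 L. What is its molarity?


M = n/V = 2.46/1.02 = 2.412 mol/L

2.412 M


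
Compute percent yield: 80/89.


% yield = actual/theoretical × 100
= 80/89 × 100
= 89.89%

89.89%


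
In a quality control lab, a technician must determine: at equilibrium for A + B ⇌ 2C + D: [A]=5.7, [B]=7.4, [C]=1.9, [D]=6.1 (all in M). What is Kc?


Kc = [C]^2[D]/([A][B])
= (1.9^2 × 6.1^1)/(5.7^1 × 7.4^1)
= 22.021/42.18
= 0.5221

0.5221


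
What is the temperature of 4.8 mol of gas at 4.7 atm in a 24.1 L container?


PV = nRT  (R = 0.08206 L·atm/(mol·K))
T = PV/(nR) = 4.7×24.1/(4.8×0.08206)
= 113.27/0.393888
= 287.57 K

287.57 K


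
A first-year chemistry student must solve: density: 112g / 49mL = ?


ρ = mass/volume
= 112/49
= 2.286 g/mL

2.286 g/mL


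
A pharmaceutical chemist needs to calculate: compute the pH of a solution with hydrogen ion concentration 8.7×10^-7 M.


pH = -log10([H+]) = -log10(8.7×10^-7)
= 7 - log10(8.7)
= 7 - 0.94
= 6.06

6.06


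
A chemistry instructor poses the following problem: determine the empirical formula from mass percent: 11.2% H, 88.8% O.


Assume 100 g sample. Moles of each element:
  H: 11.2/1.008 = 11.111 mol
  O: 88.8/16.0 = 5.55 mol
Divide by smallest (5.55):
  H: 11.111/5.55 = 2.0
  O: 5.55/5.55 = 1.0
Empirical formula: H2O

H2O


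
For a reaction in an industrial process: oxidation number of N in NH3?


x + 3(+1) = 0, so x = -3
Oxidation number: -3

-3


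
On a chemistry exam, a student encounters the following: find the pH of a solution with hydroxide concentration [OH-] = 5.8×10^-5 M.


pOH = -log10([OH-]) = -log10(5.8×10^-5)
= 5 - log10(5.8) = 4.24
pH = 14 - pOH = 14 - 4.24 = 9.76

9.76


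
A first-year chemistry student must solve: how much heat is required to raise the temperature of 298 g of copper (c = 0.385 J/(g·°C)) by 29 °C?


q = mcΔT = 298 × 0.385 × 29
= 3327.17 J

3327.17 J


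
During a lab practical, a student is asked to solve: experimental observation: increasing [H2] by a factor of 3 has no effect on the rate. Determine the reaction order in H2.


rate ∝ [H2]^n
rate ∝ [H2]^0
Order in H2: 0

0


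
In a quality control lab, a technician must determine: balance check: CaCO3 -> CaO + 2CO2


Equation: CaCO3 -> CaO + 2CO2
Check atoms: C: 1≠2, Ca: 1=1, O: 3≠5
Not balanced

No, not balanced


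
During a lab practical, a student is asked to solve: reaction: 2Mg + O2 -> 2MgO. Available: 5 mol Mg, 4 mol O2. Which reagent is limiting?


Mole ratio available / coefficient:
  Mg: 5/2 = 2.500
  O2: 4/1 = 4.000
Smaller ratio is limiting.

Mg


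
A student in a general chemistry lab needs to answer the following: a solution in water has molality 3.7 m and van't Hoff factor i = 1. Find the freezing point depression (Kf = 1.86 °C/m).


ΔTf = Kf × m × i
= 1.86 × 3.7 × 1
= 6.882 °C

6.882 °C


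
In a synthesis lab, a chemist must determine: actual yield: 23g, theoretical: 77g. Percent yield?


% yield = actual/theoretical × 100
= 23/77 × 100
= 29.87%

29.87%


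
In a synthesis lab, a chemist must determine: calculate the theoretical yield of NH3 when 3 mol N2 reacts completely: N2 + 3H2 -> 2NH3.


Mole ratio NH3:N2 = 2:1
n(NH3) = 3 × 2/1 = 6.000 mol
mass = 6.000 × 17.03 = 102.18 g

102.18 g


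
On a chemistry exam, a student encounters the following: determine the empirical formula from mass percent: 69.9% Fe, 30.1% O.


Assume 100 g sample. Moles of each element:
  Fe: 69.9/55.85 = 1.252 mol
  O: 30.1/16.0 = 1.881 mol
Divide by smallest (1.252):
  Fe: 1.252/1.252 = 1.0
  O: 1.881/1.252 = 1.5
Multiply all ratios by 2 to obtain whole numbers.
Empirical formula: Fe2O3

Fe2O3


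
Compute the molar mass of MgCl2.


M(MgCl2) = 1×24.31 + 2×35.45
= 24.31 + 70.9
= 95.21 g/mol

95.21 g/mol


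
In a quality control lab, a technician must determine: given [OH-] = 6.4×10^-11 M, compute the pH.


pOH = -log10([OH-]) = -log10(6.4×10^-11)
= 11 - log10(6.4) = 10.19
pH = 14 - pOH = 14 - 10.19 = 3.81

3.81


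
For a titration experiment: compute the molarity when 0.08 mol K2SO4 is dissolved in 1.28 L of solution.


M = n/V = 0.08/1.28 = 0.063 mol/L

0.063 M


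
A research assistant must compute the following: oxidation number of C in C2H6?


2x + 6(+1) = 0, so x = -3
Oxidation number: -3

-3


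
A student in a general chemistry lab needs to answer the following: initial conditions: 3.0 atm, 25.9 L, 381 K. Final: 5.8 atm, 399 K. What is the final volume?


P1V1/T1 = P2V2/T2
V2 = P1V1T2/(T1P2)
= 3.0×25.9×399/(381×5.8)
= 14.029 L

14.029 L


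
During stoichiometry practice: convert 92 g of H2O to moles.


M(H2O) = 18.02 g/mol
n = mass/M = 92/18.02 = 5.1054 mol

5.1054 mol


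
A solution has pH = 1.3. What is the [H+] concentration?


[H+] = 10^(-pH) = 10^(-1.3)
= 5.01×10^-2 M

5.01×10^-2 M


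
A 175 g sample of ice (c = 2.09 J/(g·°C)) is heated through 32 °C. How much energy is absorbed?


q = mcΔT = 175 × 2.09 × 32
= 11704.00 J

11704.00 J


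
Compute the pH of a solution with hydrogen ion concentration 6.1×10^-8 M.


pH = -log10([H+]) = -log10(6.1×10^-8)
= 8 - log10(6.1)
= 8 - 0.79
= 7.21

7.21


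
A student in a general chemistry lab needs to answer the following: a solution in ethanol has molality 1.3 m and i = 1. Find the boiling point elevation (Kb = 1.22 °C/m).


ΔTb = Kb × m × i
= 1.22 × 1.3 × 1
= 1.586 °C

1.586 °C


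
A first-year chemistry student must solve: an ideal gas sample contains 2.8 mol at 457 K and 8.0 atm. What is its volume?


PV = nRT  (R = 0.08206 L·atm/(mol·K))
V = nRT/P = 2.8×0.08206×457/8.0
= 13.125 L

13.125 L


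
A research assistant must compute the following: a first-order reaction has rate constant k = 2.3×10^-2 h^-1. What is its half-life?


t½ = ln2/k = 0.693147/(2.3×10^-2 h^-1)
= 30.14 h

30.14 h


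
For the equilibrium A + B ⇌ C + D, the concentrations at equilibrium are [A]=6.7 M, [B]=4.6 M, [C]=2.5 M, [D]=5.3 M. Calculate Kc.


Kc = [C][D]/([A][B])
= (2.5^1 × 5.3^1)/(6.7^1 × 4.6^1)
= 13.25/30.82
= 0.4299

0.4299


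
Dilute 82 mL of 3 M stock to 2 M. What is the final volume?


C1V1 = C2V2
3 × 82 = 2 × V2
V2 = 246/2 = 123.0 mL

123.0 mL


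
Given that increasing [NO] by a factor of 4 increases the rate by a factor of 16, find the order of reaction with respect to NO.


rate ∝ [NO]^n
4^n = 16 → n = 2
Order in NO: 2

2


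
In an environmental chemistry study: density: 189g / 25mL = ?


ρ = mass/volume
= 189/25
= 7.56 g/mL

7.56 g/mL


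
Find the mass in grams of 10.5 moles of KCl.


M(KCl) = 74.55 g/mol
mass = n × M = 10.5 × 74.55 = 782.78 g

782.78 g


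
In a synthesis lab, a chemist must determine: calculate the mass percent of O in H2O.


M(H2O) = 2×1.008 + 1×16.0 = 18.016 g/mol
Mass of O = 1 × 16.0 = 16.00 g/mol
% O = 16.00/18.016 × 100 = 88.81%

88.81%


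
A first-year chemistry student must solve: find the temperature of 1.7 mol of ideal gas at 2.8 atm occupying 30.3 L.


PV = nRT  (R = 0.08206 L·atm/(mol·K))
T = PV/(nR) = 2.8×30.3/(1.7×0.08206)
= 84.84/0.139502
= 608.16 K

608.16 K


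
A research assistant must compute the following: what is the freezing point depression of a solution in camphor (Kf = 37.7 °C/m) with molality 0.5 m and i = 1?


ΔTf = Kf × m × i
= 37.7 × 0.5 × 1
= 18.85 °C

18.85 °C


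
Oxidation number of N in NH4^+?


x + 4(+1) = +1, so x = -3
Oxidation number: -3

-3


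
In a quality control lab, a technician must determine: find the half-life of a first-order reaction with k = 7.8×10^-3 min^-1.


t½ = ln2/k = 0.693147/(7.8×10^-3 min^-1)
= 88.87 min

88.87 min


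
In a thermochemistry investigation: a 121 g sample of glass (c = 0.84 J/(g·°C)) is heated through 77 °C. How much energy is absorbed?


q = mcΔT = 121 × 0.84 × 77
= 7826.28 J

7826.28 J


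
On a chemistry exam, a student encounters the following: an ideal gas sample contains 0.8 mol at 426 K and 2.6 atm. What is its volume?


PV = nRT  (R = 0.08206 L·atm/(mol·K))
V = nRT/P = 0.8×0.08206×426/2.6
= 10.756 L

10.756 L


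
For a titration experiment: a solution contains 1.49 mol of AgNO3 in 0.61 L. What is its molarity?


M = n/V = 1.49/0.61 = 2.443 mol/L

2.443 M


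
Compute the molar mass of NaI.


M(NaI) = 1×22.99 + 1×126.9
= 22.99 + 126.9
= 149.89 g/mol

149.89 g/mol


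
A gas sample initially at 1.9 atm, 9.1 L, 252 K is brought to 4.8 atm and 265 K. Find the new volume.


P1V1/T1 = P2V2/T2
V2 = P1V1T2/(T1P2)
= 1.9×9.1×265/(252×4.8)
= 3.788 L

3.788 L


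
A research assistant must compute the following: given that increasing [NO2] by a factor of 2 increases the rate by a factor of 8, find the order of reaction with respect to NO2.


rate ∝ [NO2]^n
2^n = 8 → n = 3
Order in NO2: 3

3


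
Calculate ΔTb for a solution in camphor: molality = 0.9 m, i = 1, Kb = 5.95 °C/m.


ΔTb = Kb × m × i
= 5.95 × 0.9 × 1
= 5.355 °C

5.355 °C


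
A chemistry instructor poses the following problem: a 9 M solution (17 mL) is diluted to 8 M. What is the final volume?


C1V1 = C2V2
9 × 17 = 8 × V2
V2 = 153/8 = 19.12 mL

19.12 mL


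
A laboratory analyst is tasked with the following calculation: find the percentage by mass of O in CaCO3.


M(CaCO3) = 1×40.08 + 1×12.01 + 3×16.0 = 100.09 g/mol
Mass of O = 3 × 16.0 = 48.00 g/mol
% O = 48.00/100.09 × 100 = 47.96%

47.96%


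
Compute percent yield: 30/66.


% yield = actual/theoretical × 100
= 30/66 × 100
= 45.45%

45.45%


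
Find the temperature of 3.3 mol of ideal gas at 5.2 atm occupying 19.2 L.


PV = nRT  (R = 0.08206 L·atm/(mol·K))
T = PV/(nR) = 5.2×19.2/(3.3×0.08206)
= 99.84/0.270798
= 368.69 K

368.69 K


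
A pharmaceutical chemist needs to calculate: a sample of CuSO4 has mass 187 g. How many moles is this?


M(CuSO4) = 159.62 g/mol
n = mass/M = 187/159.62 = 1.1715 mol

1.1715 mol


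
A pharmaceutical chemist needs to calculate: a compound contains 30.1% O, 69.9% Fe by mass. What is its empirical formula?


Assume 100 g sample. Moles of each element:
  O: 30.1/16.0 = 1.881 mol
  Fe: 69.9/55.85 = 1.252 mol
Divide by smallest (1.252):
  O: 1.881/1.252 = 1.5
  Fe: 1.252/1.252 = 1.0
Multiply all ratios by 2 to obtain whole numbers.
Empirical formula: Fe2O3

Fe2O3


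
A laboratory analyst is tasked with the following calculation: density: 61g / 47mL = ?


ρ = mass/volume
= 61/47
= 1.298 g/mL

1.298 g/mL


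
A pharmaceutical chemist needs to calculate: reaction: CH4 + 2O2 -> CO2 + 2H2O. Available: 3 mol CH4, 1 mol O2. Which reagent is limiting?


Mole ratio available / coefficient:
  CH4: 3/1 = 3.000
  O2: 1/2 = 0.500
Smaller ratio is limiting.

O2


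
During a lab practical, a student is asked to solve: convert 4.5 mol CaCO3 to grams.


M(CaCO3) = 100.09 g/mol
mass = n × M = 4.5 × 100.09 = 450.41 g

450.41 g


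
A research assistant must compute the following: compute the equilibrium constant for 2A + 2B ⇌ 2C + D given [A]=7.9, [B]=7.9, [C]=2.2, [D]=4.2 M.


Kc = [C]^2[D]/([A]^2[B]^2)
= (2.2^2 × 4.2^1)/(7.9^2 × 7.9^2)
= 20.328/3895.0081
= 0.005219

0.005219


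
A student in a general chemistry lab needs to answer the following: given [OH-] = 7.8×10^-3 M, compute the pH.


pOH = -log10([OH-]) = -log10(7.8×10^-3)
= 3 - log10(7.8) = 2.11
pH = 14 - pOH = 14 - 2.11 = 11.89

11.89


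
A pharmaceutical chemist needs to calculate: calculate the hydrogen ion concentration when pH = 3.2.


[H+] = 10^(-pH) = 10^(-3.2)
= 6.31×10^-4 M

6.31×10^-4 M


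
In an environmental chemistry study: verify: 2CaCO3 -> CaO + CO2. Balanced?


Equation: 2CaCO3 -> CaO + CO2
Check atoms: C: 2≠1, Ca: 2≠1, O: 6≠3
Not balanced

No, not balanced


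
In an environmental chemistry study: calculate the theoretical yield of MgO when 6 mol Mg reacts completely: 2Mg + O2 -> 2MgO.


Mole ratio MgO:Mg = 2:2
n(MgO) = 6 × 2/2 = 6.000 mol
mass = 6.000 × 40.31 = 241.86 g

241.86 g


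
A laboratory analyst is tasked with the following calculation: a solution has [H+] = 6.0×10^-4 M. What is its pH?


pH = -log10([H+]) = -log10(6.0×10^-4)
= 4 - log10(6.0)
= 4 - 0.78
= 3.22

3.22


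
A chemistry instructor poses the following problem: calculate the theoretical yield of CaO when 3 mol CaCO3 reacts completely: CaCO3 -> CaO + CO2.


Mole ratio CaO:CaCO3 = 1:1
n(CaO) = 3 × 1/1 = 3.000 mol
mass = 3.000 × 56.08 = 168.24 g

168.24 g


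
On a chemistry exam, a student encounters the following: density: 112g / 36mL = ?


ρ = mass/volume
= 112/36
= 3.111 g/mL

3.111 g/mL


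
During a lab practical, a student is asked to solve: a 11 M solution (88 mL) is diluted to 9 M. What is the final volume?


C1V1 = C2V2
11 × 88 = 9 × V2
V2 = 968/9 = 107.56 mL

107.56 mL


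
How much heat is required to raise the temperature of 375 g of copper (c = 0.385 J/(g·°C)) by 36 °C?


q = mcΔT = 375 × 0.385 × 36
= 5197.50 J

5197.50 J


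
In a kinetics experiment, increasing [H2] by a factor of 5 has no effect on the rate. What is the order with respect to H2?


rate ∝ [H2]^n
rate ∝ [H2]^0
Order in H2: 0

0


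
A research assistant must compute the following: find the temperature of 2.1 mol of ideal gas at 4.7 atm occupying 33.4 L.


PV = nRT  (R = 0.08206 L·atm/(mol·K))
T = PV/(nR) = 4.7×33.4/(2.1×0.08206)
= 156.98/0.172326
= 910.95 K

910.95 K


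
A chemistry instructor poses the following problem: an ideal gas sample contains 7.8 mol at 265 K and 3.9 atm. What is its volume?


PV = nRT  (R = 0.08206 L·atm/(mol·K))
V = nRT/P = 7.8×0.08206×265/3.9
= 43.492 L

43.492 L


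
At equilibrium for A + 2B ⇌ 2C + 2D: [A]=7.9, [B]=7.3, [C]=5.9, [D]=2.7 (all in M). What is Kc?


Kc = [C]^2[D]^2/([A][B]^2)
= (5.9^2 × 2.7^2)/(7.9^1 × 7.3^2)
= 253.7649/420.991
= 0.6028

0.6028


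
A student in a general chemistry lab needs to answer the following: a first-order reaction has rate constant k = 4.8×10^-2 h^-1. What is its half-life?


t½ = ln2/k = 0.693147/(4.8×10^-2 h^-1)
= 14.44 h

14.44 h


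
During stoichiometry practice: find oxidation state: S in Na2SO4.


2(+1) + x + 4(-2) = 0, so x = +6
Oxidation number: +6

+6


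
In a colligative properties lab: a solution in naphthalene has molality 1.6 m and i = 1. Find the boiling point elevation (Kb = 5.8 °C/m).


ΔTb = Kb × m × i
= 5.8 × 1.6 × 1
= 9.28 °C

9.28 °C


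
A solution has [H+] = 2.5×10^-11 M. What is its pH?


pH = -log10([H+]) = -log10(2.5×10^-11)
= 11 - log10(2.5)
= 11 - 0.4
= 10.6

10.6


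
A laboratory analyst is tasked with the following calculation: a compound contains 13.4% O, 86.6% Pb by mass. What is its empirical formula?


Assume 100 g sample. Moles of each element:
  O: 13.4/16.0 = 0.838 mol
  Pb: 86.6/207.2 = 0.418 mol
Divide by smallest (0.418):
  O: 0.838/0.418 = 2.0
  Pb: 0.418/0.418 = 1.0
Empirical formula: PbO2

PbO2


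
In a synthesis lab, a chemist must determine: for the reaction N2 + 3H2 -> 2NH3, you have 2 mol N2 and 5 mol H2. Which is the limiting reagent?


Mole ratio available / coefficient:
  N2: 2/1 = 2.000
  H2: 5/3 = 1.667
Smaller ratio is limiting.

H2


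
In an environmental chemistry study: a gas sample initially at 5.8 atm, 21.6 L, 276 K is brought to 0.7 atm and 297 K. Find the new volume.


P1V1/T1 = P2V2/T2
V2 = P1V1T2/(T1P2)
= 5.8×21.6×297/(276×0.7)
= 192.589 L

192.589 L


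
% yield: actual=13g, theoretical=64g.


% yield = actual/theoretical × 100
= 13/64 × 100
= 20.31%

20.31%


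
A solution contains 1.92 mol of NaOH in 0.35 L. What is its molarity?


M = n/V = 1.92/0.35 = 5.486 mol/L

5.486 M


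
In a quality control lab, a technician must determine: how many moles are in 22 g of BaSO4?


M(BaSO4) = 233.4 g/mol
n = mass/M = 22/233.4 = 0.0943 mol

0.0943 mol


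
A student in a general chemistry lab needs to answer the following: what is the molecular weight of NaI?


M(NaI) = 1×22.99 + 1×126.9
= 22.99 + 126.9
= 149.89 g/mol

149.89 g/mol


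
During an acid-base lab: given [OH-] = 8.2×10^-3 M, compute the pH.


pOH = -log10([OH-]) = -log10(8.2×10^-3)
= 3 - log10(8.2) = 2.09
pH = 14 - pOH = 14 - 2.09 = 11.91

11.91


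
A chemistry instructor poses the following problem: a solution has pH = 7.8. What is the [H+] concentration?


[H+] = 10^(-pH) = 10^(-7.8)
= 1.58×10^-8 M

1.58×10^-8 M


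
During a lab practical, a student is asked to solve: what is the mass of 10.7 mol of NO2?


M(NO2) = 46.01 g/mol
mass = n × M = 10.7 × 46.01 = 492.31 g

492.31 g


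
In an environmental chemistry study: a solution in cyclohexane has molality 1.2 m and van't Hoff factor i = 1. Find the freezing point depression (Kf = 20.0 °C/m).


ΔTf = Kf × m × i
= 20.0 × 1.2 × 1
= 24.0 °C

24.0 °C


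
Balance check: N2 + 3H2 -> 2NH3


Equation: N2 + 3H2 -> 2NH3
Check atoms: H: 6=6, N: 2=2
Balanced

Yes, balanced


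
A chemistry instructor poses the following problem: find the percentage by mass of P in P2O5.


M(P2O5) = 2×30.97 + 5×16.0 = 141.94 g/mol
Mass of P = 2 × 30.97 = 61.94 g/mol
% P = 61.94/141.94 × 100 = 43.64%

43.64%


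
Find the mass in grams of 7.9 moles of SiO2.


M(SiO2) = 60.09 g/mol
mass = n × M = 7.9 × 60.09 = 474.71 g

474.71 g


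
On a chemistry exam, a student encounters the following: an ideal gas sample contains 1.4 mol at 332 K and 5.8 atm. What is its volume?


PV = nRT  (R = 0.08206 L·atm/(mol·K))
V = nRT/P = 1.4×0.08206×332/5.8
= 6.576 L

6.576 L


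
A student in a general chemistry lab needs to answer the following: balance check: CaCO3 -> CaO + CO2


Equation: CaCO3 -> CaO + CO2
Check atoms: C: 1=1, Ca: 1=1, O: 3=3
Balanced

Yes, balanced


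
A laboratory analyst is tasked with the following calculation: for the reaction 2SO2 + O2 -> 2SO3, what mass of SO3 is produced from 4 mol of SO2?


Mole ratio SO3:SO2 = 2:2
n(SO3) = 4 × 2/2 = 4.000 mol
mass = 4.000 × 80.07 = 320.28 g

320.28 g


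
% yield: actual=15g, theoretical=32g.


% yield = actual/theoretical × 100
= 15/32 × 100
= 46.88%

46.88%


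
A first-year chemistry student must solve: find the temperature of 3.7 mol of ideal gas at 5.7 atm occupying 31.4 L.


PV = nRT  (R = 0.08206 L·atm/(mol·K))
T = PV/(nR) = 5.7×31.4/(3.7×0.08206)
= 178.98/0.303622
= 589.48 K

589.48 K


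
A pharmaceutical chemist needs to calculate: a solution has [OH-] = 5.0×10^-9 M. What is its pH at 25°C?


pOH = -log10([OH-]) = -log10(5.0×10^-9)
= 9 - log10(5.0) = 8.3
pH = 14 - pOH = 14 - 8.3 = 5.7

5.7


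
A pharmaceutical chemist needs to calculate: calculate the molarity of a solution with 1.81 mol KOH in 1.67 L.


M = n/V = 1.81/1.67 = 1.084 mol/L

1.084 M


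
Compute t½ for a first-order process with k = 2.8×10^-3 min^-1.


t½ = ln2/k = 0.693147/(2.8×10^-3 min^-1)
= 247.6 min

247.6 min


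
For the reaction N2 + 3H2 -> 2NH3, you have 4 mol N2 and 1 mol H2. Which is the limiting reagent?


Mole ratio available / coefficient:
  N2: 4/1 = 4.000
  H2: 1/3 = 0.333
Smaller ratio is limiting.

H2


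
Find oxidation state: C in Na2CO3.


2(+1) + x + 3(-2) = 0, so x = +4
Oxidation number: +4

+4


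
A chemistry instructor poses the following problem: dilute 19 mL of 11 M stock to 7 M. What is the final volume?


C1V1 = C2V2
11 × 19 = 7 × V2
V2 = 209/7 = 29.86 mL

29.86 mL


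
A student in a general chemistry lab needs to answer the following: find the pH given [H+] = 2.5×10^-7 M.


pH = -log10([H+]) = -log10(2.5×10^-7)
= 7 - log10(2.5)
= 7 - 0.4
= 6.6

6.6


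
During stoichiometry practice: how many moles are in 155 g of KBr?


M(KBr) = 119.0 g/mol
n = mass/M = 155/119.0 = 1.3025 mol

1.3025 mol


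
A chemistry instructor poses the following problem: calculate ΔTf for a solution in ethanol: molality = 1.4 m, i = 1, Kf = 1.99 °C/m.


ΔTf = Kf × m × i
= 1.99 × 1.4 × 1
= 2.786 °C

2.786 °C


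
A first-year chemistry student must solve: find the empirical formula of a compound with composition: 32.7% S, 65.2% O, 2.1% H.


Assume 100 g sample. Moles of each element:
  S: 32.7/32.07 = 1.02 mol
  O: 65.2/16.0 = 4.075 mol
  H: 2.1/1.008 = 2.083 mol
Divide by smallest (1.02):
  S: 1.02/1.02 = 1.0
  O: 4.075/1.02 = 4.0
  H: 2.083/1.02 = 2.04
Empirical formula: H2SO4

H2SO4


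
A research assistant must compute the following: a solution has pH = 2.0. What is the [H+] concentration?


[H+] = 10^(-pH) = 10^(-2.0)
= 1.0×10^-2 M

1.0×10^-2 M


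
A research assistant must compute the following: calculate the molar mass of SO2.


M(SO2) = 1×32.07 + 2×16.0
= 32.07 + 32.0
= 64.07 g/mol

64.07 g/mol


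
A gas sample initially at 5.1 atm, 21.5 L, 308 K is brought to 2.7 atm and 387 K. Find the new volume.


P1V1/T1 = P2V2/T2
V2 = P1V1T2/(T1P2)
= 5.1×21.5×387/(308×2.7)
= 51.028 L

51.028 L


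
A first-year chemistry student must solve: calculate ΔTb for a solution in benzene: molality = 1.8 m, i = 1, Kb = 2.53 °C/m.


ΔTb = Kb × m × i
= 2.53 × 1.8 × 1
= 4.554 °C

4.554 °C


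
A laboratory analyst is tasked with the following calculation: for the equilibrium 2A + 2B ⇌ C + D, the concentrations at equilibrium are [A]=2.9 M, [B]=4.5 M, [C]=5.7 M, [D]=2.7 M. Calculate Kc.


Kc = [C][D]/([A]^2[B]^2)
= (5.7^1 × 2.7^1)/(2.9^2 × 4.5^2)
= 15.39/170.3025
= 0.09037

0.09037


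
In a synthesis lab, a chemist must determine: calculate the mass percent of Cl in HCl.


M(HCl) = 1×1.008 + 1×35.45 = 36.458 g/mol
Mass of Cl = 1 × 35.45 = 35.45 g/mol
% Cl = 35.45/36.458 × 100 = 97.24%

97.24%


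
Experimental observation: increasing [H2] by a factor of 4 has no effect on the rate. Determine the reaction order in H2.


rate ∝ [H2]^n
rate ∝ [H2]^0
Order in H2: 0

0


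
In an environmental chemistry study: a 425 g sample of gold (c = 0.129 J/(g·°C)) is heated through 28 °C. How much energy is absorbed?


q = mcΔT = 425 × 0.129 × 28
= 1535.10 J

1535.10 J


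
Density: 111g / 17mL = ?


ρ = mass/volume
= 111/17
= 6.529 g/mL

6.529 g/mL


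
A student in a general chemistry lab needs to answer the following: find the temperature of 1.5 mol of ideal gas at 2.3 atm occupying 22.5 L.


PV = nRT  (R = 0.08206 L·atm/(mol·K))
T = PV/(nR) = 2.3×22.5/(1.5×0.08206)
= 51.75/0.123090
= 420.42 K

420.42 K


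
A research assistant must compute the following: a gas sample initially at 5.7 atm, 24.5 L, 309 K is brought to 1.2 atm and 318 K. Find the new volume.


P1V1/T1 = P2V2/T2
V2 = P1V1T2/(T1P2)
= 5.7×24.5×318/(309×1.2)
= 119.765 L

119.765 L


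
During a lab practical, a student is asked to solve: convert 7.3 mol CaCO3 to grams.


M(CaCO3) = 100.09 g/mol
mass = n × M = 7.3 × 100.09 = 730.66 g

730.66 g


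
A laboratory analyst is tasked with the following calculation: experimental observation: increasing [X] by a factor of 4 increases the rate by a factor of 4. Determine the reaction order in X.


rate ∝ [X]^n
4^n = 4 → n = 1
Order in X: 1

1


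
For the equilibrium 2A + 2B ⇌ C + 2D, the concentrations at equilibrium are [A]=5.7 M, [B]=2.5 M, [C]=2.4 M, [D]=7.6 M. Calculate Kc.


Kc = [C][D]^2/([A]^2[B]^2)
= (2.4^1 × 7.6^2)/(5.7^2 × 2.5^2)
= 138.624/203.0625
= 0.6827

0.6827


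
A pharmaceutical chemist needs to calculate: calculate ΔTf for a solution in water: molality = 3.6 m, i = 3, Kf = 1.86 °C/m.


ΔTf = Kf × m × i
= 1.86 × 3.6 × 3
= 20.088 °C

20.088 °C


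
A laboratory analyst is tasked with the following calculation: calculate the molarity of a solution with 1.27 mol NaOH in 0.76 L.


M = n/V = 1.27/0.76 = 1.671 mol/L

1.671 M


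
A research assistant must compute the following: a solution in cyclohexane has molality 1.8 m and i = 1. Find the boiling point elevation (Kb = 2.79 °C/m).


ΔTb = Kb × m × i
= 2.79 × 1.8 × 1
= 5.022 °C

5.022 °C


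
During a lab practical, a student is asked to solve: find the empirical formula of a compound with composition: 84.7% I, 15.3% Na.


Assume 100 g sample. Moles of each element:
  I: 84.7/126.9 = 0.667 mol
  Na: 15.3/22.99 = 0.666 mol
Divide by smallest (0.666):
  I: 0.667/0.666 = 1.0
  Na: 0.666/0.666 = 1.0
Empirical formula: NaI

NaI


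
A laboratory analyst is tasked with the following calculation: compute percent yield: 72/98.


% yield = actual/theoretical × 100
= 72/98 × 100
= 73.47%

73.47%


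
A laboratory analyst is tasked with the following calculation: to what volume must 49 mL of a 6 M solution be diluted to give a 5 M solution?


C1V1 = C2V2
6 × 49 = 5 × V2
V2 = 294/5 = 58.8 mL

58.8 mL


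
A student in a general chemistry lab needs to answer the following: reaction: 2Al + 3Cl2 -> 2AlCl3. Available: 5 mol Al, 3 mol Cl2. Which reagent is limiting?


Mole ratio available / coefficient:
  Al: 5/2 = 2.500
  Cl2: 3/3 = 1.000
Smaller ratio is limiting.

Cl2


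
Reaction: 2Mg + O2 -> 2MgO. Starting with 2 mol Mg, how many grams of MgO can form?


Mole ratio MgO:Mg = 2:2
n(MgO) = 2 × 2/2 = 2.000 mol
mass = 2.000 × 40.31 = 80.62 g

80.62 g


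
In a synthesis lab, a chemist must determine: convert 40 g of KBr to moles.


M(KBr) = 119.0 g/mol
n = mass/M = 40/119.0 = 0.3361 mol

0.3361 mol


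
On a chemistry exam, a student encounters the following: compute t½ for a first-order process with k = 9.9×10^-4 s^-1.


t½ = ln2/k = 0.693147/(9.9×10^-4 s^-1)
= 700.1 s

700.1 s


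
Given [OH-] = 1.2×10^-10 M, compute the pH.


pOH = -log10([OH-]) = -log10(1.2×10^-10)
= 10 - log10(1.2) = 9.92
pH = 14 - pOH = 14 - 9.92 = 4.08

4.08


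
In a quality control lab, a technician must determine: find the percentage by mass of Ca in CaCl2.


M(CaCl2) = 1×40.08 + 2×35.45 = 110.98 g/mol
Mass of Ca = 1 × 40.08 = 40.08 g/mol
% Ca = 40.08/110.98 × 100 = 36.11%

36.11%


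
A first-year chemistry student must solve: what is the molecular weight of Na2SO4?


M(Na2SO4) = 2×22.99 + 1×32.07 + 4×16.0
= 45.98 + 32.07 + 64.0
= 142.05 g/mol

142.05 g/mol


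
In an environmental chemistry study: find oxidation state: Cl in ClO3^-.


x + 3(-2) = -1, so x = +5
Oxidation number: +5

+5


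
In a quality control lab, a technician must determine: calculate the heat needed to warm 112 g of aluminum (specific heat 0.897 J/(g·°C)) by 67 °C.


q = mcΔT = 112 × 0.897 × 67
= 6731.09 J

6731.09 J


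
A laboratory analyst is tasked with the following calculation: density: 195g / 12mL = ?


ρ = mass/volume
= 195/12
= 16.25 g/mL

16.25 g/mL


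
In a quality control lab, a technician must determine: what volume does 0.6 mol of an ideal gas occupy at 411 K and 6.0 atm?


PV = nRT  (R = 0.08206 L·atm/(mol·K))
V = nRT/P = 0.6×0.08206×411/6.0
= 3.373 L

3.373 L


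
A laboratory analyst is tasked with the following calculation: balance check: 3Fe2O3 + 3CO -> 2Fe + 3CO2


Equation: 3Fe2O3 + 3CO -> 2Fe + 3CO2
Check atoms: C: 3=3, Fe: 6≠2, O: 12≠6
Not balanced

No, not balanced


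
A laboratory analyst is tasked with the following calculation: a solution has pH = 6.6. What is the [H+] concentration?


[H+] = 10^(-pH) = 10^(-6.6)
= 2.51×10^-7 M

2.51×10^-7 M


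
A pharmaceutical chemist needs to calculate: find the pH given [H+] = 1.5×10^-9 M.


pH = -log10([H+]) = -log10(1.5×10^-9)
= 9 - log10(1.5)
= 9 - 0.18
= 8.82

8.82


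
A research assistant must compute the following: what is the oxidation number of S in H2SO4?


2(+1) + x + 4(-2) = 0, so x = +6
Oxidation number: +6

+6


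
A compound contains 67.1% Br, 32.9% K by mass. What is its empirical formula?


Assume 100 g sample. Moles of each element:
  Br: 67.1/79.9 = 0.84 mol
  K: 32.9/39.1 = 0.841 mol
Divide by smallest (0.84):
  Br: 0.84/0.84 = 1.0
  K: 0.841/0.84 = 1.0
Empirical formula: KBr

KBr


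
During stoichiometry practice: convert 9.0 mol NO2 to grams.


M(NO2) = 46.01 g/mol
mass = n × M = 9.0 × 46.01 = 414.09 g

414.09 g


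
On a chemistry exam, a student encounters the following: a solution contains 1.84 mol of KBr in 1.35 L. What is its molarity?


M = n/V = 1.84/1.35 = 1.363 mol/L

1.363 M


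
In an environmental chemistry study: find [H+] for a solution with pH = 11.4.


[H+] = 10^(-pH) = 10^(-11.4)
= 3.98×10^-12 M

3.98×10^-12 M


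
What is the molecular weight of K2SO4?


M(K2SO4) = 2×39.1 + 1×32.07 + 4×16.0
= 78.2 + 32.07 + 64.0
= 174.27 g/mol

174.27 g/mol


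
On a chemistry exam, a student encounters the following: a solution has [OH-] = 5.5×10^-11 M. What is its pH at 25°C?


pOH = -log10([OH-]) = -log10(5.5×10^-11)
= 11 - log10(5.5) = 10.26
pH = 14 - pOH = 14 - 10.26 = 3.74

3.74


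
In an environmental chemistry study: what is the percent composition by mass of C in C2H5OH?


M(C2H5OH) = 2×12.01 + 6×1.008 + 1×16.0 = 46.068 g/mol
Mass of C = 2 × 12.01 = 24.02 g/mol
% C = 24.02/46.068 × 100 = 52.14%

52.14%


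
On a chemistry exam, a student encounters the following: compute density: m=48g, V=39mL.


ρ = mass/volume
= 48/39
= 1.231 g/mL

1.231 g/mL


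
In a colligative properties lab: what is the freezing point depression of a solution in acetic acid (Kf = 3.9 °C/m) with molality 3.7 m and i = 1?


ΔTf = Kf × m × i
= 3.9 × 3.7 × 1
= 14.43 °C

14.43 °C


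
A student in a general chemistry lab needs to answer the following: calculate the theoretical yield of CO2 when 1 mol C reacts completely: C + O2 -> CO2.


Mole ratio CO2:C = 1:1
n(CO2) = 1 × 1/1 = 1.000 mol
mass = 1.000 × 44.01 = 44.01 g

44.01 g


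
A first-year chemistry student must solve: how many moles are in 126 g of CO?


M(CO) = 28.01 g/mol
n = mass/M = 126/28.01 = 4.4984 mol

4.4984 mol


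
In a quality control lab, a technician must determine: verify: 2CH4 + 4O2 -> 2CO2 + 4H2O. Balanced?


Equation: 2CH4 + 4O2 -> 2CO2 + 4H2O
Check atoms: C: 2=2, H: 8=8, O: 8=8
Balanced

Yes, balanced
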